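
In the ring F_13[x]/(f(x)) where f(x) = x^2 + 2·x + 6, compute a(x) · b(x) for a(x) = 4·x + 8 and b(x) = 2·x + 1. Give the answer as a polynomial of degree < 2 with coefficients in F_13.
Multiply as integer polynomials: a · b = 8·x^2 + 20·x + 8. Reducing coefficients mod 13: a · b ≡ 8·x^2 + 7·x + 8. Now divide by f(x) = x^2 + 2·x + 6 in F_13[x], eliminating the leading term at each step:
  leading term 8·x^2: subtract (8)·f(x) = 8·x^2 + 3·x + 9, leaving 4·x + 12 (coefficients mod 13)
The degree is now < 2, so this is the remainder. Hence a · b ≡ 4·x + 12 in F_13[x]/(f).

Final answer: a · b ≡ 4·x + 12 (mod f(x))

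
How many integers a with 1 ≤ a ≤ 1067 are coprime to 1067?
960

The number of a ∈ {1, ..., 1067} with gcd(a, 1067) = 1 is by definition Euler's totient φ(1067). φ is multiplicative, with φ(p^e) = p^e − p^(e−1). Factorise 1067 = 11 · 97. Then
  φ(1067) = (11 − 1) · (97 − 1) = 10 · 96 = 960.
So there are 960 such integers.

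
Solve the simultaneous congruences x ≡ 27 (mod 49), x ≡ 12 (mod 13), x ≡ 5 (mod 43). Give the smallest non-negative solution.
The moduli 49, 13, 43 are pairwise coprime, so by the CRT there is a unique solution mod 49·13·43 = 27391.
Solve by successive substitution. Start with x ≡ 27 (mod 49).
  Combine with x ≡ 12 (mod 13): write x = 27 + 49·t and require 27 + 49·t ≡ 12 (mod 13), i.e. 49·t ≡ 12 − 27 ≡ 11 (mod 13). Since 49^(−1) ≡ 4 (mod 13) (49 ≡ 10 (mod 13)), t ≡ 4·11 ≡ 5 (mod 13). So x ≡ 27 + 49·5 = 272 (mod 637).
  Combine with x ≡ 5 (mod 43): write x = 272 + 637·t and require 272 + 637·t ≡ 5 (mod 43), i.e. 637·t ≡ 5 − 272 ≡ 34 (mod 43). Since 637^(−1) ≡ 16 (mod 43) (637 ≡ 35 (mod 43)), t ≡ 16·34 ≡ 28 (mod 43). So x ≡ 272 + 637·28 = 18108 (mod 27391).
Unique solution in [0, 27391): x = 18108.

Final answer: x ≡ 18108 (mod 27391); the representative in [0, 27391) is 18108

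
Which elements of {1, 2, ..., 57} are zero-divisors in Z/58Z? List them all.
nonzero zero-divisors of Z/58Z = {2, 4, 6, 8, 10, 12, 14, 16, 18, 20, 22, 24, 26, 28, 29, 30, 32, 34, 36, 38, 40, 42, 44, 46, 48, 50, 52, 54, 56}

An element a ∈ Z/58Z (with a ≠ 0) is a zero-divisor iff gcd(a, 58) > 1 (because a is a unit precisely when gcd(a, n) = 1, and in Z/nZ every nonzero, non-unit element is a zero-divisor). Scan a = 1, ..., 57 and keep those with gcd(a, 58) > 1:
  gcd(2, 58) = 2, gcd(4, 58) = 2, gcd(6, 58) = 2, gcd(8, 58) = 2, gcd(10, 58) = 2, gcd(12, 58) = 2, gcd(14, 58) = 2, gcd(16, 58) = 2, gcd(18, 58) = 2, gcd(20, 58) = 2, gcd(22, 58) = 2, gcd(24, 58) = 2, gcd(26, 58) = 2, gcd(28, 58) = 2, gcd(29, 58) = 29, gcd(30, 58) = 2, gcd(32, 58) = 2, gcd(34, 58) = 2, gcd(36, 58) = 2, gcd(38, 58) = 2, gcd(40, 58) = 2, gcd(42, 58) = 2, gcd(44, 58) = 2, gcd(46, 58) = 2, gcd(48, 58) = 2, gcd(50, 58) = 2, gcd(52, 58) = 2, gcd(54, 58) = 2, gcd(56, 58) = 2.
All other a ∈ {1, ..., 57} have gcd(a, 58) = 1 and are units. So the nonzero zero-divisors are exactly the 29 values of a appearing in this scan.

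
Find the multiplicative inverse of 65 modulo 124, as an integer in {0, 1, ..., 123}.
65^(−1) ≡ 21 (mod 124)

Apply the extended Euclidean algorithm to (124, 65), tracking rows (r, s, t) with s·124 + t·65 = r. Each division r_prev = q·r_cur + r_new produces the new row as (previous row) − q·(current row):
  row A: (124, 1, 0)   [1·124 + 0·65 = 124]
  row B: (65, 0, 1)   [0·124 + 1·65 = 65]
  124 = 1·65 + 59   → row C = row A − 1·row B = (59, 1, −1)   [check: 1·124 − 1·65 = 59]
  65 = 1·59 + 6   → row D = row B − 1·row C = (6, −1, 2)   [check: −1·124 + 2·65 = 6]
  59 = 9·6 + 5   → row E = row C − 9·row D = (5, 10, −19)   [check: 10·124 − 19·65 = 5]
  6 = 1·5 + 1   → row F = row D − 1·row E = (1, −11, 21)   [check: −11·124 + 21·65 = 1]
  5 = 5·1 + 0   → remainder 0, stop. gcd = 1 (last nonzero row F).
The gcd is 1, so 65 is invertible mod 124. The last nonzero row gives −11·124 + 21·65 = 1, so t = 21. So 65^(−1) ≡ 21 (mod 124). Verify: 65 · 21 = 1365 ≡ 1 (mod 124). ✓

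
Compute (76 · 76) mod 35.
1

Reduce the factors first: 76 ≡ 6, 76 ≡ 6 (mod 35), so 76 · 76 ≡ 6 · 6 (mod 35). 6 · 6 = 36. Dividing by 35: 36 = 1·35 + 1. So (76 · 76) mod 35 = 1.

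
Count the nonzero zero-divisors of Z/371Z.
Z/371Z has 58 nonzero zero-divisors

In Z/371Z each nonzero element is either a unit (gcd with 371 is 1) or a zero-divisor (gcd > 1). The number of units is φ(371): factorise 371 = 7 · 53, so φ(371) = (7 − 1) · (53 − 1) = 6 · 52 = 312. The nonzero elements number 371 − 1 = 370. Hence the nonzero zero-divisors number 370 − 312 = 58.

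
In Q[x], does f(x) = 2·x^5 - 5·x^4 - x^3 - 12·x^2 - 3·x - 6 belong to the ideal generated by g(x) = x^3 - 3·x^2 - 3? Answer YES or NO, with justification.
YES

In Q[x] the ideal (g) consists of all multiples of g, so f ∈ (g) iff g | f, i.e. iff the remainder of f on division by g is 0. Divide f by g (g is monic, so eliminate the leading term of the running remainder at each step):
  leading term 2·x^5: subtract (2·x^2)·g(x) = 2·x^5 - 6·x^4 - 6·x^2, leaving x^4 - x^3 - 6·x^2 - 3·x - 6
  leading term x^4: subtract (x)·g(x) = x^4 - 3·x^3 - 3·x, leaving 2·x^3 - 6·x^2 - 6
  leading term 2·x^3: subtract (2)·g(x) = 2·x^3 - 6·x^2 - 6, leaving 0
The remainder is 0, so f(x) = g(x) · h(x) with h(x) = 2·x^2 + x + 2. Hence g | f, i.e. f ∈ (g).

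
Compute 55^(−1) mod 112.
55^(−1) ≡ 55 (mod 112)

Apply the extended Euclidean algorithm to (112, 55), tracking rows (r, s, t) with s·112 + t·55 = r. Each division r_prev = q·r_cur + r_new produces the new row as (previous row) − q·(current row):
  row A: (112, 1, 0)   [1·112 + 0·55 = 112]
  row B: (55, 0, 1)   [0·112 + 1·55 = 55]
  112 = 2·55 + 2   → row C = row A − 2·row B = (2, 1, −2)   [check: 1·112 − 2·55 = 2]
  55 = 27·2 + 1   → row D = row B − 27·row C = (1, −27, 55)   [check: −27·112 + 55·55 = 1]
  2 = 2·1 + 0   → remainder 0, stop. gcd = 1 (last nonzero row D).
The gcd is 1, so 55 is invertible mod 112. The last nonzero row gives −27·112 + 55·55 = 1, so t = 55. So 55^(−1) ≡ 55 (mod 112). Verify: 55 · 55 = 3025 ≡ 1 (mod 112). ✓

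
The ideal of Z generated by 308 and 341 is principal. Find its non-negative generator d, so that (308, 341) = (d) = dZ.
In the PID Z, (a, b) is generated by gcd(a, b). Compute gcd(341, 308) with the extended Euclidean algorithm, tracking rows (r, s, t) with s·341 + t·308 = r:
  row A: (341, 1, 0)   [1·341 + 0·308 = 341]
  row B: (308, 0, 1)   [0·341 + 1·308 = 308]
  341 = 1·308 + 33   → row C = row A − 1·row B = (33, 1, −1)   [check: 1·341 − 1·308 = 33]
  308 = 9·33 + 11   → row D = row B − 9·row C = (11, −9, 10)   [check: −9·341 + 10·308 = 11]
  33 = 3·11 + 0   → remainder 0, stop. gcd = 11 (last nonzero row D).
So gcd(308, 341) = 11, with Bézout identity −9·341 + 10·308 = 11. Containment (⊇): the Bézout identity exhibits 11 as an element of (308, 341), giving (11) ⊆ (308, 341). Containment (⊆): since 11 | 308 and 11 | 341 (308 = 11·28, 341 = 11·31), every Z-linear combination of 308 and 341 is divisible by 11, so (308, 341) ⊆ (11). Therefore (308, 341) = (11), d = 11.

Final answer: (308, 341) = (11); d = 11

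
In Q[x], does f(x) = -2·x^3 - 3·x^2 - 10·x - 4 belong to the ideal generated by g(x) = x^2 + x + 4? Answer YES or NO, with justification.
NO

In Q[x] the ideal (g) consists of all multiples of g, so f ∈ (g) iff g | f, i.e. iff the remainder of f on division by g is 0. Divide f by g (g is monic, so eliminate the leading term of the running remainder at each step):
  leading term -2·x^3: subtract (-2·x)·g(x) = -2·x^3 - 2·x^2 - 8·x, leaving -x^2 - 2·x - 4
  leading term -x^2: subtract (-1)·g(x) = -x^2 - x - 4, leaving -x
The remainder r(x) = -x ≠ 0 (and deg r < deg g), so g ∤ f, i.e. f ∉ (g).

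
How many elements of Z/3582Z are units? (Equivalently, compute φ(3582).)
Z/3582Z has φ(3582) = 1188 units

An element a ∈ Z/3582Z is a unit iff gcd(a, 3582) = 1, so the number of units is φ(3582). φ is multiplicative, with φ(p^e) = p^e − p^(e−1). Factorise 3582 = 2 · 3^2 · 199. Then
  φ(3582) = (2 − 1) · (3^2 − 3^1) · (199 − 1) = 1 · 6 · 198 = 1188.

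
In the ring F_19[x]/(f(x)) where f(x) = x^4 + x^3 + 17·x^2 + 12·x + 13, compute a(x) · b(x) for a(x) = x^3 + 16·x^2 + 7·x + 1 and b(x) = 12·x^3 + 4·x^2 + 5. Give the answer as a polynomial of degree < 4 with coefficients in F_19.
a · b ≡ 15·x^3 + 14·x^2 + 10·x + 9 (mod f(x))

Multiply as integer polynomials: a · b = 12·x^6 + 196·x^5 + 148·x^4 + 45·x^3 + 84·x^2 + 35·x + 5. Reducing coefficients mod 19: a · b ≡ 12·x^6 + 6·x^5 + 15·x^4 + 7·x^3 + 8·x^2 + 16·x + 5. Now divide by f(x) = x^4 + x^3 + 17·x^2 + 12·x + 13 in F_19[x], eliminating the leading term at each step:
  leading term 12·x^6: subtract (12·x^2)·f(x) = 12·x^6 + 12·x^5 + 14·x^4 + 11·x^3 + 4·x^2, leaving 13·x^5 + x^4 + 15·x^3 + 4·x^2 + 16·x + 5 (coefficients mod 19)
  leading term 13·x^5: subtract (13·x)·f(x) = 13·x^5 + 13·x^4 + 12·x^3 + 4·x^2 + 17·x, leaving 7·x^4 + 3·x^3 + 18·x + 5 (coefficients mod 19)
  leading term 7·x^4: subtract (7)·f(x) = 7·x^4 + 7·x^3 + 5·x^2 + 8·x + 15, leaving 15·x^3 + 14·x^2 + 10·x + 9 (coefficients mod 19)
The degree is now < 4, so this is the remainder. Hence a · b ≡ 15·x^3 + 14·x^2 + 10·x + 9 in F_19[x]/(f).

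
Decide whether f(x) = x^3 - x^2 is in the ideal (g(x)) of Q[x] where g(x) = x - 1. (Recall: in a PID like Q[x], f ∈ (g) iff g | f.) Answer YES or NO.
YES

In Q[x] the ideal (g) consists of all multiples of g, so f ∈ (g) iff g | f, i.e. iff the remainder of f on division by g is 0. Divide f by g (g is monic, so eliminate the leading term of the running remainder at each step):
  leading term x^3: subtract (x^2)·g(x) = x^3 - x^2, leaving 0
The remainder is 0, so f(x) = g(x) · h(x) with h(x) = x^2. Hence g | f, i.e. f ∈ (g).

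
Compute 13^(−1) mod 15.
Apply the extended Euclidean algorithm to (15, 13), tracking rows (r, s, t) with s·15 + t·13 = r. Each division r_prev = q·r_cur + r_new produces the new row as (previous row) − q·(current row):
  row A: (15, 1, 0)   [1·15 + 0·13 = 15]
  row B: (13, 0, 1)   [0·15 + 1·13 = 13]
  15 = 1·13 + 2   → row C = row A − 1·row B = (2, 1, −1)   [check: 1·15 − 1·13 = 2]
  13 = 6·2 + 1   → row D = row B − 6·row C = (1, −6, 7)   [check: −6·15 + 7·13 = 1]
  2 = 2·1 + 0   → remainder 0, stop. gcd = 1 (last nonzero row D).
The gcd is 1, so 13 is invertible mod 15. The last nonzero row gives −6·15 + 7·13 = 1, so t = 7. So 13^(−1) ≡ 7 (mod 15). Verify: 13 · 7 = 91 ≡ 1 (mod 15). ✓

Final answer: 13^(−1) ≡ 7 (mod 15)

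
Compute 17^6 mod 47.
Use repeated squaring. Binary(6) = 110. Walk through the bits of the exponent 6 left-to-right: at each bit after the leading one, square the running value, then multiply by 17 if the bit is 1 (always reducing mod 47):
  bit 1 = 1 (leading): start with 17.
  bit 2 = 1: square 17^2 = 289 ≡ 7; bit is 1, so multiply 7·17 = 119 ≡ 25 (mod 47).
  bit 3 = 0: square 25^2 = 625 ≡ 14 (mod 47).
Final value: 17^6 ≡ 14 (mod 47).

Final answer: 14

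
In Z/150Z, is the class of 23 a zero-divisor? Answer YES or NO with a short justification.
NO

gcd(23, 150) = 1, so 23 is a unit in Z/150Z (it has a multiplicative inverse). A unit cannot be a zero-divisor: if 23·b ≡ 0 then multiplying both sides by 23^(−1) gives b ≡ 0. So 23 is not a zero-divisor.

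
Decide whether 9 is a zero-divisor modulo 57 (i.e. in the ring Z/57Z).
gcd(9, 57) = 3 > 1, so 9 is not a unit in Z/57Z. In Z/nZ every nonzero non-unit is a zero-divisor: explicitly, take b = 57/gcd = 19 ≠ 0 (mod 57); then 9·19 = 171 = 3·57, i.e. 9·19 ≡ 0 (mod 57). So 9 is a zero-divisor.

Final answer: YES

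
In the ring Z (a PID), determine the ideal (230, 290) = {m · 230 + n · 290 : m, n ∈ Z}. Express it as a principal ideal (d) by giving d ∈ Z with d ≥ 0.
In the PID Z, (a, b) is generated by gcd(a, b). Compute gcd(290, 230) with the extended Euclidean algorithm, tracking rows (r, s, t) with s·290 + t·230 = r:
  row A: (290, 1, 0)   [1·290 + 0·230 = 290]
  row B: (230, 0, 1)   [0·290 + 1·230 = 230]
  290 = 1·230 + 60   → row C = row A − 1·row B = (60, 1, −1)   [check: 1·290 − 1·230 = 60]
  230 = 3·60 + 50   → row D = row B − 3·row C = (50, −3, 4)   [check: −3·290 + 4·230 = 50]
  60 = 1·50 + 10   → row E = row C − 1·row D = (10, 4, −5)   [check: 4·290 − 5·230 = 10]
  50 = 5·10 + 0   → remainder 0, stop. gcd = 10 (last nonzero row E).
So gcd(230, 290) = 10, with Bézout identity 4·290 − 5·230 = 10. Containment (⊇): the Bézout identity exhibits 10 as an element of (230, 290), giving (10) ⊆ (230, 290). Containment (⊆): since 10 | 230 and 10 | 290 (230 = 10·23, 290 = 10·29), every Z-linear combination of 230 and 290 is divisible by 10, so (230, 290) ⊆ (10). Therefore (230, 290) = (10), d = 10.

Final answer: (230, 290) = (10); d = 10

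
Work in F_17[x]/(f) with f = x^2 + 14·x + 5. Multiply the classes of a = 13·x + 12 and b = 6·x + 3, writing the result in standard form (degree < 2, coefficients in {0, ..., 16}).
Multiply as integer polynomials: a · b = 78·x^2 + 111·x + 36. Reducing coefficients mod 17: a · b ≡ 10·x^2 + 9·x + 2. Now divide by f(x) = x^2 + 14·x + 5 in F_17[x], eliminating the leading term at each step:
  leading term 10·x^2: subtract (10)·f(x) = 10·x^2 + 4·x + 16, leaving 5·x + 3 (coefficients mod 17)
The degree is now < 2, so this is the remainder. Hence a · b ≡ 5·x + 3 in F_17[x]/(f).

Final answer: a · b ≡ 5·x + 3 (mod f(x))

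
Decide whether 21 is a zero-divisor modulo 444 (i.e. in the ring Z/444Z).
YES

gcd(21, 444) = 3 > 1, so 21 is not a unit in Z/444Z. In Z/nZ every nonzero non-unit is a zero-divisor: explicitly, take b = 444/gcd = 148 ≠ 0 (mod 444); then 21·148 = 3108 = 7·444, i.e. 21·148 ≡ 0 (mod 444). So 21 is a zero-divisor.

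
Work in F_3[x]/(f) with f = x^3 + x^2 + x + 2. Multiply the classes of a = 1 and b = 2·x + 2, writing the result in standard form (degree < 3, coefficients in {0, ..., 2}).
a · b ≡ 2·x + 2 (mod f(x))

Multiply as integer polynomials: a · b = 2·x + 2. Reducing coefficients mod 3: a · b ≡ 2·x + 2. This already has degree < 3, so no reduction by f is needed. Hence a · b ≡ 2·x + 2 in F_3[x]/(f).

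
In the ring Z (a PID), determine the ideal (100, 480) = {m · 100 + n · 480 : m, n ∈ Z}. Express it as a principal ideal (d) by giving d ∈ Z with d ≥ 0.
In the PID Z, (a, b) is generated by gcd(a, b). Compute gcd(480, 100) with the extended Euclidean algorithm, tracking rows (r, s, t) with s·480 + t·100 = r:
  row A: (480, 1, 0)   [1·480 + 0·100 = 480]
  row B: (100, 0, 1)   [0·480 + 1·100 = 100]
  480 = 4·100 + 80   → row C = row A − 4·row B = (80, 1, −4)   [check: 1·480 − 4·100 = 80]
  100 = 1·80 + 20   → row D = row B − 1·row C = (20, −1, 5)   [check: −1·480 + 5·100 = 20]
  80 = 4·20 + 0   → remainder 0, stop. gcd = 20 (last nonzero row D).
So gcd(100, 480) = 20, with Bézout identity −1·480 + 5·100 = 20. Containment (⊇): the Bézout identity exhibits 20 as an element of (100, 480), giving (20) ⊆ (100, 480). Containment (⊆): since 20 | 100 and 20 | 480 (100 = 20·5, 480 = 20·24), every Z-linear combination of 100 and 480 is divisible by 20, so (100, 480) ⊆ (20). Therefore (100, 480) = (20), d = 20.

Final answer: (100, 480) = (20); d = 20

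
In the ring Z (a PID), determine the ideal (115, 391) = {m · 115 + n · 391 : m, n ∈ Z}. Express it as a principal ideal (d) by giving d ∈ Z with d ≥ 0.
In the PID Z, (a, b) is generated by gcd(a, b). Compute gcd(391, 115) with the extended Euclidean algorithm, tracking rows (r, s, t) with s·391 + t·115 = r:
  row A: (391, 1, 0)   [1·391 + 0·115 = 391]
  row B: (115, 0, 1)   [0·391 + 1·115 = 115]
  391 = 3·115 + 46   → row C = row A − 3·row B = (46, 1, −3)   [check: 1·391 − 3·115 = 46]
  115 = 2·46 + 23   → row D = row B − 2·row C = (23, −2, 7)   [check: −2·391 + 7·115 = 23]
  46 = 2·23 + 0   → remainder 0, stop. gcd = 23 (last nonzero row D).
So gcd(115, 391) = 23, with Bézout identity −2·391 + 7·115 = 23. Containment (⊇): the Bézout identity exhibits 23 as an element of (115, 391), giving (23) ⊆ (115, 391). Containment (⊆): since 23 | 115 and 23 | 391 (115 = 23·5, 391 = 23·17), every Z-linear combination of 115 and 391 is divisible by 23, so (115, 391) ⊆ (23). Therefore (115, 391) = (23), d = 23.

Final answer: (115, 391) = (23); d = 23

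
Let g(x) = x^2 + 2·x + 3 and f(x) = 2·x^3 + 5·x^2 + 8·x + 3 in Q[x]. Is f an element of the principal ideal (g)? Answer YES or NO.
YES

In Q[x] the ideal (g) consists of all multiples of g, so f ∈ (g) iff g | f, i.e. iff the remainder of f on division by g is 0. Divide f by g (g is monic, so eliminate the leading term of the running remainder at each step):
  leading term 2·x^3: subtract (2·x)·g(x) = 2·x^3 + 4·x^2 + 6·x, leaving x^2 + 2·x + 3
  leading term x^2: subtract (1)·g(x) = x^2 + 2·x + 3, leaving 0
The remainder is 0, so f(x) = g(x) · h(x) with h(x) = 2·x + 1. Hence g | f, i.e. f ∈ (g).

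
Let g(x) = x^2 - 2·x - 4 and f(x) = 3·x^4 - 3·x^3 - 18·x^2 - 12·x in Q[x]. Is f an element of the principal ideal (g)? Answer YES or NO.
YES

In Q[x] the ideal (g) consists of all multiples of g, so f ∈ (g) iff g | f, i.e. iff the remainder of f on division by g is 0. Divide f by g (g is monic, so eliminate the leading term of the running remainder at each step):
  leading term 3·x^4: subtract (3·x^2)·g(x) = 3·x^4 - 6·x^3 - 12·x^2, leaving 3·x^3 - 6·x^2 - 12·x
  leading term 3·x^3: subtract (3·x)·g(x) = 3·x^3 - 6·x^2 - 12·x, leaving 0
The remainder is 0, so f(x) = g(x) · h(x) with h(x) = 3·x^2 + 3·x. Hence g | f, i.e. f ∈ (g).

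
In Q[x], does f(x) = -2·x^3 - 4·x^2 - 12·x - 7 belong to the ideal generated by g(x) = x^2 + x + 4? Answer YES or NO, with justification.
In Q[x] the ideal (g) consists of all multiples of g, so f ∈ (g) iff g | f, i.e. iff the remainder of f on division by g is 0. Divide f by g (g is monic, so eliminate the leading term of the running remainder at each step):
  leading term -2·x^3: subtract (-2·x)·g(x) = -2·x^3 - 2·x^2 - 8·x, leaving -2·x^2 - 4·x - 7
  leading term -2·x^2: subtract (-2)·g(x) = -2·x^2 - 2·x - 8, leaving 1 - 2·x
The remainder r(x) = 1 - 2·x ≠ 0 (and deg r < deg g), so g ∤ f, i.e. f ∉ (g).

Final answer: NO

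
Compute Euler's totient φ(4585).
φ(4585) = 3120

φ is multiplicative, with φ(p^e) = p^e − p^(e−1). Factorise 4585 = 5 · 7 · 131. Then
  φ(4585) = (5 − 1) · (7 − 1) · (131 − 1) = 4 · 6 · 130 = 3120.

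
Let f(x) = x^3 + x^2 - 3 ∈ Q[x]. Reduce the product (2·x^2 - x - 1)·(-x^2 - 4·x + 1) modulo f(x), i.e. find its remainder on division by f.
a · b ≡ 12·x^2 - 3·x - 16 (mod f(x))

First multiply in Q[x] without reducing: a · b = -2·x^4 - 7·x^3 + 7·x^2 + 3·x - 1. Now divide by f(x) = x^3 + x^2 - 3, eliminating the leading term at each step:
  leading term -2·x^4: subtract (-2·x)·f(x) = -2·x^4 - 2·x^3 + 6·x, leaving -5·x^3 + 7·x^2 - 3·x - 1
  leading term -5·x^3: subtract (-5)·f(x) = -5·x^3 - 5·x^2 + 15, leaving 12·x^2 - 3·x - 16
The degree is now < 3, so this is the remainder. Hence a · b ≡ 12·x^2 - 3·x - 16 in Q[x]/(f).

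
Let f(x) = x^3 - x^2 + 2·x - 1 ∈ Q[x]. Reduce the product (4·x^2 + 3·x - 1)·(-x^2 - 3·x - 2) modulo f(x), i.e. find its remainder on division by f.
a · b ≡ -27·x^2 + 31·x - 17 (mod f(x))

First multiply in Q[x] without reducing: a · b = -4·x^4 - 15·x^3 - 16·x^2 - 3·x + 2. Now divide by f(x) = x^3 - x^2 + 2·x - 1, eliminating the leading term at each step:
  leading term -4·x^4: subtract (-4·x)·f(x) = -4·x^4 + 4·x^3 - 8·x^2 + 4·x, leaving -19·x^3 - 8·x^2 - 7·x + 2
  leading term -19·x^3: subtract (-19)·f(x) = -19·x^3 + 19·x^2 - 38·x + 19, leaving -27·x^2 + 31·x - 17
The degree is now < 3, so this is the remainder. Hence a · b ≡ -27·x^2 + 31·x - 17 in Q[x]/(f).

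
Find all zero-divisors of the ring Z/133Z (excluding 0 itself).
nonzero zero-divisors of Z/133Z = {7, 14, 19, 21, 28, 35, 38, 42, 49, 56, 57, 63, 70, 76, 77, 84, 91, 95, 98, 105, 112, 114, 119, 126}

An element a ∈ Z/133Z (with a ≠ 0) is a zero-divisor iff gcd(a, 133) > 1 (because a is a unit precisely when gcd(a, n) = 1, and in Z/nZ every nonzero, non-unit element is a zero-divisor). Scan a = 1, ..., 132 and keep those with gcd(a, 133) > 1:
  gcd(7, 133) = 7, gcd(14, 133) = 7, gcd(19, 133) = 19, gcd(21, 133) = 7, gcd(28, 133) = 7, gcd(35, 133) = 7, gcd(38, 133) = 19, gcd(42, 133) = 7, gcd(49, 133) = 7, gcd(56, 133) = 7, gcd(57, 133) = 19, gcd(63, 133) = 7, gcd(70, 133) = 7, gcd(76, 133) = 19, gcd(77, 133) = 7, gcd(84, 133) = 7, gcd(91, 133) = 7, gcd(95, 133) = 19, gcd(98, 133) = 7, gcd(105, 133) = 7, gcd(112, 133) = 7, gcd(114, 133) = 19, gcd(119, 133) = 7, gcd(126, 133) = 7.
All other a ∈ {1, ..., 132} have gcd(a, 133) = 1 and are units. So the nonzero zero-divisors are exactly the 24 values of a appearing in this scan.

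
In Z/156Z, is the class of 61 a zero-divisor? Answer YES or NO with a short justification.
gcd(61, 156) = 1, so 61 is a unit in Z/156Z (it has a multiplicative inverse). A unit cannot be a zero-divisor: if 61·b ≡ 0 then multiplying both sides by 61^(−1) gives b ≡ 0. So 61 is not a zero-divisor.

Final answer: NO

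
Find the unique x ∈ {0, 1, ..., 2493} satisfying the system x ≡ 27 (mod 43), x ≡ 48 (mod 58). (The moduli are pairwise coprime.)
The moduli 43, 58 are pairwise coprime, so by the CRT there is a unique solution mod 43·58 = 2494.
Solve by successive substitution. Start with x ≡ 27 (mod 43).
  Combine with x ≡ 48 (mod 58): write x = 27 + 43·t and require 27 + 43·t ≡ 48 (mod 58), i.e. 43·t ≡ 48 − 27 ≡ 21 (mod 58). Since 43^(−1) ≡ 27 (mod 58), t ≡ 27·21 ≡ 45 (mod 58). So x ≡ 27 + 43·45 = 1962 (mod 2494).
Unique solution in [0, 2494): x = 1962.

Final answer: x ≡ 1962 (mod 2494); the representative in [0, 2494) is 1962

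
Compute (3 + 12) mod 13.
2

Both summands are already reduced mod 13. 3 + 12 = 15; 15 = 1·13 + 2, so (3 + 12) mod 13 = 2.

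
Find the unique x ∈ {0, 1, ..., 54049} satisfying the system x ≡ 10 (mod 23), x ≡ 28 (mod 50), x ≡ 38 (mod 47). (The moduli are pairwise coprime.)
The moduli 23, 50, 47 are pairwise coprime, so by the CRT there is a unique solution mod 23·50·47 = 54050.
Solve by successive substitution. Start with x ≡ 10 (mod 23).
  Combine with x ≡ 28 (mod 50): write x = 10 + 23·t and require 10 + 23·t ≡ 28 (mod 50), i.e. 23·t ≡ 28 − 10 ≡ 18 (mod 50). Since 23^(−1) ≡ 37 (mod 50), t ≡ 37·18 ≡ 16 (mod 50). So x ≡ 10 + 23·16 = 378 (mod 1150).
  Combine with x ≡ 38 (mod 47): write x = 378 + 1150·t and require 378 + 1150·t ≡ 38 (mod 47), i.e. 1150·t ≡ 38 − 378 ≡ 36 (mod 47). Since 1150^(−1) ≡ 15 (mod 47) (1150 ≡ 22 (mod 47)), t ≡ 15·36 ≡ 23 (mod 47). So x ≡ 378 + 1150·23 = 26828 (mod 54050).
Unique solution in [0, 54050): x = 26828.

Final answer: x ≡ 26828 (mod 54050); the representative in [0, 54050) is 26828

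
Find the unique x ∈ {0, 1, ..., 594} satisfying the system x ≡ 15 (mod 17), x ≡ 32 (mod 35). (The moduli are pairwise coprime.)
x ≡ 32 (mod 595); the representative in [0, 595) is 32

The moduli 17, 35 are pairwise coprime, so by the CRT there is a unique solution mod 17·35 = 595.
Solve by successive substitution. Start with x ≡ 15 (mod 17).
  Combine with x ≡ 32 (mod 35): write x = 15 + 17·t and require 15 + 17·t ≡ 32 (mod 35), i.e. 17·t ≡ 32 − 15 ≡ 17 (mod 35). Since 17^(−1) ≡ 33 (mod 35), t ≡ 33·17 ≡ 1 (mod 35). So x ≡ 15 + 17·1 = 32 (mod 595).
Unique solution in [0, 595): x = 32.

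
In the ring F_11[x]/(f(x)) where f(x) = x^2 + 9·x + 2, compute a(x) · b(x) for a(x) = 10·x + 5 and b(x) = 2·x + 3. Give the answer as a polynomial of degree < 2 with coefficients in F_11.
a · b ≡ 3·x + 8 (mod f(x))

Multiply as integer polynomials: a · b = 20·x^2 + 40·x + 15. Reducing coefficients mod 11: a · b ≡ 9·x^2 + 7·x + 4. Now divide by f(x) = x^2 + 9·x + 2 in F_11[x], eliminating the leading term at each step:
  leading term 9·x^2: subtract (9)·f(x) = 9·x^2 + 4·x + 7, leaving 3·x + 8 (coefficients mod 11)
The degree is now < 2, so this is the remainder. Hence a · b ≡ 3·x + 8 in F_11[x]/(f).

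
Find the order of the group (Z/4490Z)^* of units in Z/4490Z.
|(Z/4490Z)^*| = 1792

(Z/4490Z)^* consists of the classes a with gcd(a, 4490) = 1, so its order is φ(4490). φ is multiplicative, with φ(p^e) = p^e − p^(e−1). Factorise 4490 = 2 · 5 · 449. Then
  φ(4490) = (2 − 1) · (5 − 1) · (449 − 1) = 1 · 4 · 448 = 1792.
Thus |(Z/4490Z)^*| = 1792.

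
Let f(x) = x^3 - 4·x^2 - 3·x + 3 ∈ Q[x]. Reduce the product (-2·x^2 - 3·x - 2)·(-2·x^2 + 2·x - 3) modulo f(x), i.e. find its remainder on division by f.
a · b ≡ 88·x^2 + 47·x - 48 (mod f(x))

First multiply in Q[x] without reducing: a · b = 4·x^4 + 2·x^3 + 4·x^2 + 5·x + 6. Now divide by f(x) = x^3 - 4·x^2 - 3·x + 3, eliminating the leading term at each step:
  leading term 4·x^4: subtract (4·x)·f(x) = 4·x^4 - 16·x^3 - 12·x^2 + 12·x, leaving 18·x^3 + 16·x^2 - 7·x + 6
  leading term 18·x^3: subtract (18)·f(x) = 18·x^3 - 72·x^2 - 54·x + 54, leaving 88·x^2 + 47·x - 48
The degree is now < 3, so this is the remainder. Hence a · b ≡ 88·x^2 + 47·x - 48 in Q[x]/(f).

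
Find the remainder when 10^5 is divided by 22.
10

Use repeated squaring. Binary(5) = 101. Walk through the bits of the exponent 5 left-to-right: at each bit after the leading one, square the running value, then multiply by 10 if the bit is 1 (always reducing mod 22):
  bit 1 = 1 (leading): start with 10.
  bit 2 = 0: square 10^2 = 100 ≡ 12 (mod 22).
  bit 3 = 1: square 12^2 = 144 ≡ 12; bit is 1, so multiply 12·10 = 120 ≡ 10 (mod 22).
Final value: 10^5 ≡ 10 (mod 22).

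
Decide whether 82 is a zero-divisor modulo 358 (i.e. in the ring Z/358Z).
gcd(82, 358) = 2 > 1, so 82 is not a unit in Z/358Z. In Z/nZ every nonzero non-unit is a zero-divisor: explicitly, take b = 358/gcd = 179 ≠ 0 (mod 358); then 82·179 = 14678 = 41·358, i.e. 82·179 ≡ 0 (mod 358). So 82 is a zero-divisor.

Final answer: YES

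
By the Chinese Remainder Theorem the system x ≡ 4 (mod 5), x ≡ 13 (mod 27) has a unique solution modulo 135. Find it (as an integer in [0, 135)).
x ≡ 94 (mod 135); the representative in [0, 135) is 94

The moduli 5, 27 are pairwise coprime, so by the CRT there is a unique solution mod 5·27 = 135.
Solve by successive substitution. Start with x ≡ 4 (mod 5).
  Combine with x ≡ 13 (mod 27): write x = 4 + 5·t and require 4 + 5·t ≡ 13 (mod 27), i.e. 5·t ≡ 13 − 4 ≡ 9 (mod 27). Since 5^(−1) ≡ 11 (mod 27), t ≡ 11·9 ≡ 18 (mod 27). So x ≡ 4 + 5·18 = 94 (mod 135).
Unique solution in [0, 135): x = 94.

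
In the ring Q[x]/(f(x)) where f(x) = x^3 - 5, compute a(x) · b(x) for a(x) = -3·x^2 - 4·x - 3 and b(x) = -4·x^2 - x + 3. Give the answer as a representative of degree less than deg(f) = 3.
a · b ≡ 7·x^2 + 51·x + 86 (mod f(x))

First multiply in Q[x] without reducing: a · b = 12·x^4 + 19·x^3 + 7·x^2 - 9·x - 9. Now divide by f(x) = x^3 - 5, eliminating the leading term at each step:
  leading term 12·x^4: subtract (12·x)·f(x) = 12·x^4 - 60·x, leaving 19·x^3 + 7·x^2 + 51·x - 9
  leading term 19·x^3: subtract (19)·f(x) = 19·x^3 - 95, leaving 7·x^2 + 51·x + 86
The degree is now < 3, so this is the remainder. Hence a · b ≡ 7·x^2 + 51·x + 86 in Q[x]/(f).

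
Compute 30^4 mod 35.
30

Use repeated squaring. Binary(4) = 100. Walk through the bits of the exponent 4 left-to-right: at each bit after the leading one, square the running value, then multiply by 30 if the bit is 1 (always reducing mod 35):
  bit 1 = 1 (leading): start with 30.
  bit 2 = 0: square 30^2 = 900 ≡ 25 (mod 35).
  bit 3 = 0: square 25^2 = 625 ≡ 30 (mod 35).
Final value: 30^4 ≡ 30 (mod 35).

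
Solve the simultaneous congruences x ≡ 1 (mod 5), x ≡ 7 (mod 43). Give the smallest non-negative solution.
x ≡ 136 (mod 215); the representative in [0, 215) is 136

The moduli 5, 43 are pairwise coprime, so by the CRT there is a unique solution mod 5·43 = 215.
Solve by successive substitution. Start with x ≡ 1 (mod 5).
  Combine with x ≡ 7 (mod 43): write x = 1 + 5·t and require 1 + 5·t ≡ 7 (mod 43), i.e. 5·t ≡ 7 − 1 ≡ 6 (mod 43). Since 5^(−1) ≡ 26 (mod 43), t ≡ 26·6 ≡ 27 (mod 43). So x ≡ 1 + 5·27 = 136 (mod 215).
Unique solution in [0, 215): x = 136.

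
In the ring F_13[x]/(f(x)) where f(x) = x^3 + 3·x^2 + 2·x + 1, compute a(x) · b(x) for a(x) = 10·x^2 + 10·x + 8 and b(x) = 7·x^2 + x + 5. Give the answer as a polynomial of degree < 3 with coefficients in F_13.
a · b ≡ 2·x^2 + x + 1 (mod f(x))

Multiply as integer polynomials: a · b = 70·x^4 + 80·x^3 + 116·x^2 + 58·x + 40. Reducing coefficients mod 13: a · b ≡ 5·x^4 + 2·x^3 + 12·x^2 + 6·x + 1. Now divide by f(x) = x^3 + 3·x^2 + 2·x + 1 in F_13[x], eliminating the leading term at each step:
  leading term 5·x^4: subtract (5·x)·f(x) = 5·x^4 + 2·x^3 + 10·x^2 + 5·x, leaving 2·x^2 + x + 1 (coefficients mod 13)
The degree is now < 3, so this is the remainder. Hence a · b ≡ 2·x^2 + x + 1 in F_13[x]/(f).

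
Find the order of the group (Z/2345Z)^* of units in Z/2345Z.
|(Z/2345Z)^*| = 1584

(Z/2345Z)^* consists of the classes a with gcd(a, 2345) = 1, so its order is φ(2345). φ is multiplicative, with φ(p^e) = p^e − p^(e−1). Factorise 2345 = 5 · 7 · 67. Then
  φ(2345) = (5 − 1) · (7 − 1) · (67 − 1) = 4 · 6 · 66 = 1584.
Thus |(Z/2345Z)^*| = 1584.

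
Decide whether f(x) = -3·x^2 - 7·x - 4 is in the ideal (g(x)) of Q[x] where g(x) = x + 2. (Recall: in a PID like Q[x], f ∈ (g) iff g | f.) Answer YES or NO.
In Q[x] the ideal (g) consists of all multiples of g, so f ∈ (g) iff g | f, i.e. iff the remainder of f on division by g is 0. Divide f by g (g is monic, so eliminate the leading term of the running remainder at each step):
  leading term -3·x^2: subtract (-3·x)·g(x) = -3·x^2 - 6·x, leaving -x - 4
  leading term -x: subtract (-1)·g(x) = -x - 2, leaving -2
The remainder r(x) = -2 ≠ 0 (and deg r < deg g), so g ∤ f, i.e. f ∉ (g).

Final answer: NO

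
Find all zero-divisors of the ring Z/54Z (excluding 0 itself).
An element a ∈ Z/54Z (with a ≠ 0) is a zero-divisor iff gcd(a, 54) > 1 (because a is a unit precisely when gcd(a, n) = 1, and in Z/nZ every nonzero, non-unit element is a zero-divisor). Scan a = 1, ..., 53 and keep those with gcd(a, 54) > 1:
  gcd(2, 54) = 2, gcd(3, 54) = 3, gcd(4, 54) = 2, gcd(6, 54) = 6, gcd(8, 54) = 2, gcd(9, 54) = 9, gcd(10, 54) = 2, gcd(12, 54) = 6, gcd(14, 54) = 2, gcd(15, 54) = 3, gcd(16, 54) = 2, gcd(18, 54) = 18, gcd(20, 54) = 2, gcd(21, 54) = 3, gcd(22, 54) = 2, gcd(24, 54) = 6, gcd(26, 54) = 2, gcd(27, 54) = 27, gcd(28, 54) = 2, gcd(30, 54) = 6, gcd(32, 54) = 2, gcd(33, 54) = 3, gcd(34, 54) = 2, gcd(36, 54) = 18, gcd(38, 54) = 2, gcd(39, 54) = 3, gcd(40, 54) = 2, gcd(42, 54) = 6, gcd(44, 54) = 2, gcd(45, 54) = 9, gcd(46, 54) = 2, gcd(48, 54) = 6, gcd(50, 54) = 2, gcd(51, 54) = 3, gcd(52, 54) = 2.
All other a ∈ {1, ..., 53} have gcd(a, 54) = 1 and are units. So the nonzero zero-divisors are exactly the 35 values of a appearing in this scan.

Final answer: nonzero zero-divisors of Z/54Z = {2, 3, 4, 6, 8, 9, 10, 12, 14, 15, 16, 18, 20, 21, 22, 24, 26, 27, 28, 30, 32, 33, 34, 36, 38, 39, 40, 42, 44, 45, 46, 48, 50, 51, 52}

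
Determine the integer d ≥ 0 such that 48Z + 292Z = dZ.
(48, 292) = (4); d = 4

In the PID Z, (a, b) is generated by gcd(a, b). Compute gcd(292, 48) with the extended Euclidean algorithm, tracking rows (r, s, t) with s·292 + t·48 = r:
  row A: (292, 1, 0)   [1·292 + 0·48 = 292]
  row B: (48, 0, 1)   [0·292 + 1·48 = 48]
  292 = 6·48 + 4   → row C = row A − 6·row B = (4, 1, −6)   [check: 1·292 − 6·48 = 4]
  48 = 12·4 + 0   → remainder 0, stop. gcd = 4 (last nonzero row C).
So gcd(48, 292) = 4, with Bézout identity 1·292 − 6·48 = 4. Containment (⊇): the Bézout identity exhibits 4 as an element of (48, 292), giving (4) ⊆ (48, 292). Containment (⊆): since 4 | 48 and 4 | 292 (48 = 4·12, 292 = 4·73), every Z-linear combination of 48 and 292 is divisible by 4, so (48, 292) ⊆ (4). Therefore (48, 292) = (4), d = 4.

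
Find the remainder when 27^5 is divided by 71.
Use repeated squaring. Binary(5) = 101. Walk through the bits of the exponent 5 left-to-right: at each bit after the leading one, square the running value, then multiply by 27 if the bit is 1 (always reducing mod 71):
  bit 1 = 1 (leading): start with 27.
  bit 2 = 0: square 27^2 = 729 ≡ 19 (mod 71).
  bit 3 = 1: square 19^2 = 361 ≡ 6; bit is 1, so multiply 6·27 = 162 ≡ 20 (mod 71).
Final value: 27^5 ≡ 20 (mod 71).

Final answer: 20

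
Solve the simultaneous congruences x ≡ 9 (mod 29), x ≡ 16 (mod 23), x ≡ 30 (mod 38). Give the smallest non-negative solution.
The moduli 29, 23, 38 are pairwise coprime, so by the CRT there is a unique solution mod 29·23·38 = 25346.
Solve by successive substitution. Start with x ≡ 9 (mod 29).
  Combine with x ≡ 16 (mod 23): write x = 9 + 29·t and require 9 + 29·t ≡ 16 (mod 23), i.e. 29·t ≡ 16 − 9 ≡ 7 (mod 23). Since 29^(−1) ≡ 4 (mod 23) (29 ≡ 6 (mod 23)), t ≡ 4·7 ≡ 5 (mod 23). So x ≡ 9 + 29·5 = 154 (mod 667).
  Combine with x ≡ 30 (mod 38): write x = 154 + 667·t and require 154 + 667·t ≡ 30 (mod 38), i.e. 667·t ≡ 30 − 154 ≡ 28 (mod 38). Since 667^(−1) ≡ 29 (mod 38) (667 ≡ 21 (mod 38)), t ≡ 29·28 ≡ 14 (mod 38). So x ≡ 154 + 667·14 = 9492 (mod 25346).
Unique solution in [0, 25346): x = 9492.

Final answer: x ≡ 9492 (mod 25346); the representative in [0, 25346) is 9492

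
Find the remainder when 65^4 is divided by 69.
Use repeated squaring. Binary(4) = 100. Walk through the bits of the exponent 4 left-to-right: at each bit after the leading one, square the running value, then multiply by 65 if the bit is 1 (always reducing mod 69):
  bit 1 = 1 (leading): start with 65.
  bit 2 = 0: square 65^2 = 4225 ≡ 16 (mod 69).
  bit 3 = 0: square 16^2 = 256 ≡ 49 (mod 69).
Final value: 65^4 ≡ 49 (mod 69).

Final answer: 49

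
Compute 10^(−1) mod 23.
Apply the extended Euclidean algorithm to (23, 10), tracking rows (r, s, t) with s·23 + t·10 = r. Each division r_prev = q·r_cur + r_new produces the new row as (previous row) − q·(current row):
  row A: (23, 1, 0)   [1·23 + 0·10 = 23]
  row B: (10, 0, 1)   [0·23 + 1·10 = 10]
  23 = 2·10 + 3   → row C = row A − 2·row B = (3, 1, −2)   [check: 1·23 − 2·10 = 3]
  10 = 3·3 + 1   → row D = row B − 3·row C = (1, −3, 7)   [check: −3·23 + 7·10 = 1]
  3 = 3·1 + 0   → remainder 0, stop. gcd = 1 (last nonzero row D).
The gcd is 1, so 10 is invertible mod 23. The last nonzero row gives −3·23 + 7·10 = 1, so t = 7. So 10^(−1) ≡ 7 (mod 23). Verify: 10 · 7 = 70 ≡ 1 (mod 23). ✓

Final answer: 10^(−1) ≡ 7 (mod 23)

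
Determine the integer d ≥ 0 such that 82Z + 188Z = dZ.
In the PID Z, (a, b) is generated by gcd(a, b). Compute gcd(188, 82) with the extended Euclidean algorithm, tracking rows (r, s, t) with s·188 + t·82 = r:
  row A: (188, 1, 0)   [1·188 + 0·82 = 188]
  row B: (82, 0, 1)   [0·188 + 1·82 = 82]
  188 = 2·82 + 24   → row C = row A − 2·row B = (24, 1, −2)   [check: 1·188 − 2·82 = 24]
  82 = 3·24 + 10   → row D = row B − 3·row C = (10, −3, 7)   [check: −3·188 + 7·82 = 10]
  24 = 2·10 + 4   → row E = row C − 2·row D = (4, 7, −16)   [check: 7·188 − 16·82 = 4]
  10 = 2·4 + 2   → row F = row D − 2·row E = (2, −17, 39)   [check: −17·188 + 39·82 = 2]
  4 = 2·2 + 0   → remainder 0, stop. gcd = 2 (last nonzero row F).
So gcd(82, 188) = 2, with Bézout identity −17·188 + 39·82 = 2. Containment (⊇): the Bézout identity exhibits 2 as an element of (82, 188), giving (2) ⊆ (82, 188). Containment (⊆): since 2 | 82 and 2 | 188 (82 = 2·41, 188 = 2·94), every Z-linear combination of 82 and 188 is divisible by 2, so (82, 188) ⊆ (2). Therefore (82, 188) = (2), d = 2.

Final answer: (82, 188) = (2); d = 2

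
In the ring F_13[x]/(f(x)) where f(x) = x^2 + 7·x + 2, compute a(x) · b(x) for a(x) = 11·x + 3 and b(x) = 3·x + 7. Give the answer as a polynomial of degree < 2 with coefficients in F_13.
a · b ≡ 11·x + 7 (mod f(x))

Multiply as integer polynomials: a · b = 33·x^2 + 86·x + 21. Reducing coefficients mod 13: a · b ≡ 7·x^2 + 8·x + 8. Now divide by f(x) = x^2 + 7·x + 2 in F_13[x], eliminating the leading term at each step:
  leading term 7·x^2: subtract (7)·f(x) = 7·x^2 + 10·x + 1, leaving 11·x + 7 (coefficients mod 13)
The degree is now < 2, so this is the remainder. Hence a · b ≡ 11·x + 7 in F_13[x]/(f).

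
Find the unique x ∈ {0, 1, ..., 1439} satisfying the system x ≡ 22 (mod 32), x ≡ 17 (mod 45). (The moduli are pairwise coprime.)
x ≡ 1142 (mod 1440); the representative in [0, 1440) is 1142

The moduli 32, 45 are pairwise coprime, so by the CRT there is a unique solution mod 32·45 = 1440.
Solve by successive substitution. Start with x ≡ 22 (mod 32).
  Combine with x ≡ 17 (mod 45): write x = 22 + 32·t and require 22 + 32·t ≡ 17 (mod 45), i.e. 32·t ≡ 17 − 22 ≡ 40 (mod 45). Since 32^(−1) ≡ 38 (mod 45), t ≡ 38·40 ≡ 35 (mod 45). So x ≡ 22 + 32·35 = 1142 (mod 1440).
Unique solution in [0, 1440): x = 1142.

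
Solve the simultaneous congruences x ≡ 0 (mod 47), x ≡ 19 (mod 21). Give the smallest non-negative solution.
The moduli 47, 21 are pairwise coprime, so by the CRT there is a unique solution mod 47·21 = 987.
Solve by successive substitution. Start with x ≡ 0 (mod 47).
  Combine with x ≡ 19 (mod 21): write x = 47·t and require 47·t ≡ 19 (mod 21). Since 47^(−1) ≡ 17 (mod 21) (47 ≡ 5 (mod 21)), t ≡ 17·19 ≡ 8 (mod 21). So x ≡ 47·8 = 376 (mod 987).
Unique solution in [0, 987): x = 376.

Final answer: x ≡ 376 (mod 987); the representative in [0, 987) is 376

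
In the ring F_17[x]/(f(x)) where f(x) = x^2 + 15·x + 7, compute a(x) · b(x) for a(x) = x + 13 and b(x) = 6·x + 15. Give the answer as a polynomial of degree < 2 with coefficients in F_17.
Multiply as integer polynomials: a · b = 6·x^2 + 93·x + 195. Reducing coefficients mod 17: a · b ≡ 6·x^2 + 8·x + 8. Now divide by f(x) = x^2 + 15·x + 7 in F_17[x], eliminating the leading term at each step:
  leading term 6·x^2: subtract (6)·f(x) = 6·x^2 + 5·x + 8, leaving 3·x (coefficients mod 17)
The degree is now < 2, so this is the remainder. Hence a · b ≡ 3·x in F_17[x]/(f).

Final answer: a · b ≡ 3·x (mod f(x))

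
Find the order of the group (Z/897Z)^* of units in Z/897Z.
(Z/897Z)^* consists of the classes a with gcd(a, 897) = 1, so its order is φ(897). φ is multiplicative, with φ(p^e) = p^e − p^(e−1). Factorise 897 = 3 · 13 · 23. Then
  φ(897) = (3 − 1) · (13 − 1) · (23 − 1) = 2 · 12 · 22 = 528.
Thus |(Z/897Z)^*| = 528.

Final answer: |(Z/897Z)^*| = 528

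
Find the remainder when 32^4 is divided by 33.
1

Use repeated squaring. Binary(4) = 100. Walk through the bits of the exponent 4 left-to-right: at each bit after the leading one, square the running value, then multiply by 32 if the bit is 1 (always reducing mod 33):
  bit 1 = 1 (leading): start with 32.
  bit 2 = 0: square 32^2 = 1024 ≡ 1 (mod 33).
  bit 3 = 0: square 1^2 = 1 (mod 33).
Final value: 32^4 ≡ 1 (mod 33).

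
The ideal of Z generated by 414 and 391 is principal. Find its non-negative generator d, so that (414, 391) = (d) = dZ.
(414, 391) = (23); d = 23

In the PID Z, (a, b) is generated by gcd(a, b). Compute gcd(414, 391) with the extended Euclidean algorithm, tracking rows (r, s, t) with s·414 + t·391 = r:
  row A: (414, 1, 0)   [1·414 + 0·391 = 414]
  row B: (391, 0, 1)   [0·414 + 1·391 = 391]
  414 = 1·391 + 23   → row C = row A − 1·row B = (23, 1, −1)   [check: 1·414 − 1·391 = 23]
  391 = 17·23 + 0   → remainder 0, stop. gcd = 23 (last nonzero row C).
So gcd(414, 391) = 23, with Bézout identity 1·414 − 1·391 = 23. Containment (⊇): the Bézout identity exhibits 23 as an element of (414, 391), giving (23) ⊆ (414, 391). Containment (⊆): since 23 | 414 and 23 | 391 (414 = 23·18, 391 = 23·17), every Z-linear combination of 414 and 391 is divisible by 23, so (414, 391) ⊆ (23). Therefore (414, 391) = (23), d = 23.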